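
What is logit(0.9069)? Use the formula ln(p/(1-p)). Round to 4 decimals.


Compute the odds: 0.9069/0.0931 = 9.7411.
Take the natural log: ln(9.7411) = 2.2764.

2.2764


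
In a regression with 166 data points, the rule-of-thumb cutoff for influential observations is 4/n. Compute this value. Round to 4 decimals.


The threshold is 4/n.
4/166 = 0.0241.

0.0241


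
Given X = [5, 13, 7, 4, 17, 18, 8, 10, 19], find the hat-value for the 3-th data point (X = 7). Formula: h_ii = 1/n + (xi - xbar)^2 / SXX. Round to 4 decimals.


Mean of X: xbar = 11.2222.
SXX = 263.5556.
For X = 7: h = 1/9 + (7 - 11.2222)^2/263.5556 = 0.1788.

0.1788


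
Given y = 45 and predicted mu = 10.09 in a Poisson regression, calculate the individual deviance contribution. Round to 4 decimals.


Compute y*ln(y/mu) = 45*ln(45/10.09) = 45*1.495118 = 67.280310.
y - mu = 34.91.
D = 2*(67.280310 - (34.91)) = 64.740620, which rounds to 64.7406.

64.7406


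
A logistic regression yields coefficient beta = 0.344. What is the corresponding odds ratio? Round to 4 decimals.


Odds ratio = exp(beta) = exp(0.344).
= 1.4106.

1.4106


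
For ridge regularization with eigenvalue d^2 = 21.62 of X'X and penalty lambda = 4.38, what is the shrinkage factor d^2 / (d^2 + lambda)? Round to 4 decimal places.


Compute the denominator: 21.62 + 4.38 = 26.0000.
Shrinkage factor = 21.62 / 26.0000 = 0.8315.

0.8315


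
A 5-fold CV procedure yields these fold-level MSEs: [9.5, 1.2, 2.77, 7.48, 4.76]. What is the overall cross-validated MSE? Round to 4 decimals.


Total MSE across folds = 25.7100.
CV-MSE = 25.7100/5 = 5.1420.

5.1420


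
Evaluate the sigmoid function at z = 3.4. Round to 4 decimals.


First, exp(-3.4000) = 0.0334.
Then sigma(z) = 1/(1 + 0.0334) = 0.9677.

0.9677


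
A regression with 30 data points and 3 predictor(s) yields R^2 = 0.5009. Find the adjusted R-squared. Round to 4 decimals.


Plug in: Adj R^2 = 1 - (1 - 0.5009) * 29/26.
= 1 - 0.4991 * 29/26
= 1 - 14.4739 / 26
= 1 - 0.5567 = 0.4433.

0.4433


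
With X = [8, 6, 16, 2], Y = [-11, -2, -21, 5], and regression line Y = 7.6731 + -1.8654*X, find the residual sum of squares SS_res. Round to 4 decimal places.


Compute predicted values, then residuals = yi - yhat_i.
Residuals: [-3.7499, 1.5193, 1.1733, 1.0577].
SSres = sum(residual^2) = 18.8654.

18.8654


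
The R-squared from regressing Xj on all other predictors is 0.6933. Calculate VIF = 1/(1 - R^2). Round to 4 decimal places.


Denominator: 1 - 0.6933 = 0.3067.
VIF = 1 / 0.3067 = 3.2605.

3.2605


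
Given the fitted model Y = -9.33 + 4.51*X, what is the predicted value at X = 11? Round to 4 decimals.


Substitute X = 11 into the equation:
Y = -9.33 + 4.51 * 11 = -9.33 + 49.6100 = 40.2800.

40.2800


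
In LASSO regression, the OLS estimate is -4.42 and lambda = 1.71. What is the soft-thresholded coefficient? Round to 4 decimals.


|beta_OLS| = 4.42.
lambda = 1.71.
Since |beta| > lambda, coefficient = sign(beta)*(|beta| - lambda) = -2.7100.
Result = -2.7100.

-2.7100


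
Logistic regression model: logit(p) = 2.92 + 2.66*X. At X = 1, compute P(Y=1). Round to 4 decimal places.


Compute z = 2.92 + (2.66)(1) = 5.5800.
exp(-z) = 0.0038.
P = 1/(1 + 0.0038) = 0.9962.

0.9962


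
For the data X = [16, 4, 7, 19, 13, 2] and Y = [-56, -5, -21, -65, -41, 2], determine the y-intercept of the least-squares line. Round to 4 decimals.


The slope is b1 = -3.9858.
Sample means are xbar = 10.1667 and ybar = -31.0000.
Intercept: b0 = -31.0000 - (-3.9858)(10.1667) = 9.5224.

9.5224


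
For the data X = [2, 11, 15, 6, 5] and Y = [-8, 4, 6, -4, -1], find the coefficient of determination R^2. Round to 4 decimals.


After computing the OLS fit (b0=-8.8090, b1=1.0524):
SSres = 12.9064, SStot = 131.2000.
R^2 = 1 - 12.9064/131.2000 = 0.9016.

0.9016


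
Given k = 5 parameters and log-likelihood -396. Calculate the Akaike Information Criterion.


Compute:
2k = 2*5 = 10.
-2*loglik = -2*(-396) = 792.
AIC = 10 + 792 = 802.

802


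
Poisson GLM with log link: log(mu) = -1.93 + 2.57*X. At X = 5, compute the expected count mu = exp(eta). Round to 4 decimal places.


Linear predictor: eta = -1.93 + (2.57)(5) = 10.9200.
Expected count: mu = exp(10.9200) = 55270.7989.

55270.7989


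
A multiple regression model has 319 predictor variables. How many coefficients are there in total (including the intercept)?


Including the intercept, the model has 319 predictor coefficients + 1 intercept.
Total = 320.

320


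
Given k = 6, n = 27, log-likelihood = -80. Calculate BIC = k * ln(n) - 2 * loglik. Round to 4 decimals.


ln(27) = 3.295837.
k * ln(n) = 6 * 3.295837 = 19.775022.
-2L = 160.
BIC = 19.775022 + 160 = 179.775022, which rounds to 179.7750.

179.7750


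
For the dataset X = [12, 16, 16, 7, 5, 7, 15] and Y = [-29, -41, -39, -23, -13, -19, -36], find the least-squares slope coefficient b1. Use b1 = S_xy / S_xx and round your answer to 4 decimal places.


The sample means are xbar = 11.1429 and ybar = -28.5714.
Compute S_xx = 134.8571 and S_xy = -298.4286.
Slope b1 = S_xy / S_xx = -298.4286 / 134.8571 = -2.2129.

-2.2129


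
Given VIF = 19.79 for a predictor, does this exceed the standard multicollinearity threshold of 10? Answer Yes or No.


Check: VIF = 19.79 vs threshold = 10.
Since 19.79 >= 10, the answer is Yes.

Yes


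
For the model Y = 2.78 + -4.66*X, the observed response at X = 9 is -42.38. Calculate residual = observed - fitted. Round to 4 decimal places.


Fitted value at X = 9 is yhat = 2.78 + -4.66*9 = -39.1600.
Residual = -42.38 - -39.1600 = -3.2200.

-3.2200


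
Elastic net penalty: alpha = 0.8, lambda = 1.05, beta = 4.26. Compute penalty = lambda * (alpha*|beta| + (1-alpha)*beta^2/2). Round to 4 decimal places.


Compute:
L1 = 0.8 * 4.26 = 3.4080.
L2 = 0.2 * 4.26^2 / 2 = 1.8148.
Penalty = 1.05 * (3.4080 + 1.8148) = 5.4839.

5.4839


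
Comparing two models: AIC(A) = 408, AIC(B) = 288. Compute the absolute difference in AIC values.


Absolute difference = |408 - 288| = 120.
The model with lower AIC (B) is preferred.

120


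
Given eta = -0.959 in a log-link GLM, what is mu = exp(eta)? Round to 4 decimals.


Apply the inverse link:
mu = e^-0.959 = 0.3833.

0.3833


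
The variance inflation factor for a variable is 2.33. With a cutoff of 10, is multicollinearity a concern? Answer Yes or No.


The threshold is 10.
VIF = 2.33 is < 10.
Multicollinearity indication: No.

No


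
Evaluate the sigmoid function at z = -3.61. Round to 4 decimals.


exp(3.6100) = 36.9661.
1 + exp(-z) = 37.9661.
sigmoid = 1/37.9661 = 0.0263.

0.0263


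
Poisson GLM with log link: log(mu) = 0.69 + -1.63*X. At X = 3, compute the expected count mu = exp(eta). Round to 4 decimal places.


Compute eta = 0.69 + -1.63 * 3 = -4.2000.
Apply inverse link: mu = e^-4.2000 = 0.0150.

0.0150


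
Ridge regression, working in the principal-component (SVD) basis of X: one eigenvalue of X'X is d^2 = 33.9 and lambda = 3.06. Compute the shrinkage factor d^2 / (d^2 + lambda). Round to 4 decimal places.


d^2 + lambda = 33.9 + 3.06 = 36.9600.
Shrinkage factor = 33.9/36.9600 = 0.9172.

0.9172


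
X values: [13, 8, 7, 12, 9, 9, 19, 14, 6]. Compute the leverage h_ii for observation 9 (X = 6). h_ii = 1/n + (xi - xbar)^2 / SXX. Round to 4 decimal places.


Compute xbar = 10.7778 with n = 9 observations.
SXX = 135.5556.
Leverage = 1/9 + (6 - 10.7778)^2/135.5556 = 0.2795.

0.2795


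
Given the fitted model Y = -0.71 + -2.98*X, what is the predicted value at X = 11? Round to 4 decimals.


Plug X = 11 into Y = -0.71 + -2.98*X:
Y = -0.71 + -32.7800 = -33.4900.

-33.4900


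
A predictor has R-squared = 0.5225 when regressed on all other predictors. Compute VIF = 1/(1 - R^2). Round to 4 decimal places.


VIF = 1 / (1 - 0.5225).
= 1 / 0.4775 = 2.0942.

2.0942


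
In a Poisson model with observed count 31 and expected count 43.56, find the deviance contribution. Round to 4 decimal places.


y/mu = 31/43.56 = 0.711662 (approx.), and ln(31/43.56) = -0.340152.
y * ln(y/mu) = 31 * -0.340152 = -10.544712.
y - mu = -12.56.
D = 2 * (-10.544712 - -12.56) = 4.030576, which rounds to 4.0306.

4.0306


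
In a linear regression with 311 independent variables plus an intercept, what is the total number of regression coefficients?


Including the intercept, the model has 311 predictor coefficients + 1 intercept.
Total = 312.

312


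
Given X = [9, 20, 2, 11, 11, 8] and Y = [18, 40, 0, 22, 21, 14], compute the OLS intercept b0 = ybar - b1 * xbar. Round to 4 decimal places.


The slope is b1 = 2.2117.
Sample means are xbar = 10.1667 and ybar = 19.1667.
Intercept: b0 = 19.1667 - (2.2117)(10.1667) = -3.3190.

-3.3190


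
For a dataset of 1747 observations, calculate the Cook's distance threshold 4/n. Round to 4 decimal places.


Cook's distance cutoff = 4/n = 4/1747.
= 0.0023.

0.0023


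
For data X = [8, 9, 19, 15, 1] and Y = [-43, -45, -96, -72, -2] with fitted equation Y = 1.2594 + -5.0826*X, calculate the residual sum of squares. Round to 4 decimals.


Compute predicted values, then residuals = yi - yhat_i.
Residuals: [-3.5986, -0.5160, -0.6900, 2.9796, 1.8232].
SSres = sum(residual^2) = 25.8944.

25.8944


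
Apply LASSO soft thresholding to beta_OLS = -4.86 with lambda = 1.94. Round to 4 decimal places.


Absolute value: |-4.86| = 4.86.
Compare to lambda = 1.94.
Since |beta| > lambda, coefficient = sign(beta)*(|beta| - lambda) = -2.9200.

-2.9200


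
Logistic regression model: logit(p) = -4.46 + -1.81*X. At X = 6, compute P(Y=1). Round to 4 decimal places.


Linear predictor: z = -4.46 + -1.81 * 6 = -15.3200.
P = 1/(1 + exp(15.3200)) = 1/(1 + 4501854.5857) = 0.0000.

0.0000


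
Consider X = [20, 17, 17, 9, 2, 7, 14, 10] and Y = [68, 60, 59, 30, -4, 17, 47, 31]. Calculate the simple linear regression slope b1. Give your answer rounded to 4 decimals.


The sample means are xbar = 12.0000 and ybar = 38.5000.
Compute S_xx = 256.0000 and S_xy = 1036.0000.
Slope b1 = S_xy / S_xx = 1036.0000 / 256.0000 = 4.0469.

4.0469


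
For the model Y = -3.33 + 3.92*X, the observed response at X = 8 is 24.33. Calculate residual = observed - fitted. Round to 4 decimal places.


Predicted = -3.33 + 3.92 * 8 = 28.0300.
Residual = 24.33 - 28.0300 = -3.7000.

-3.7000


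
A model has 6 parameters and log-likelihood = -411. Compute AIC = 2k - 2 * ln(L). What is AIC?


Compute:
2k = 2*6 = 12.
-2*loglik = -2*(-411) = 822.
AIC = 12 + 822 = 834.

834


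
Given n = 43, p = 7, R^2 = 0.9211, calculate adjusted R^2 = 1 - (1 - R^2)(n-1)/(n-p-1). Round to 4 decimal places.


Plug in: Adj R^2 = 1 - (1 - 0.9211) * 42/35.
= 1 - 0.0789 * 42/35
= 1 - 3.3138 / 35
= 1 - 0.0947 = 0.9053.

0.9053


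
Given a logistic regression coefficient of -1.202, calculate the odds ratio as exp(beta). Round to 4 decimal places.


Odds ratio = exp(beta) = exp(-1.202).
= 0.3006.

0.3006


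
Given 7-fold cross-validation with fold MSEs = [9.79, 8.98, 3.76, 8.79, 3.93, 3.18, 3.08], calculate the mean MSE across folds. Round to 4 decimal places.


Total MSE across folds = 41.5100.
CV-MSE = 41.5100/7 = 5.9300.

5.9300


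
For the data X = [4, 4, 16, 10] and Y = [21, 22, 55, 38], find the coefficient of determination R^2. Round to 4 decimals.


The fitted line is Y = 10.3030 + 2.7879*X.
SSres = 0.5455, SStot = 770.0000.
R^2 = 1 - SSres/SStot = 0.9993.

0.9993


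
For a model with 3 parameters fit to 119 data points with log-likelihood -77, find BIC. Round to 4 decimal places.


ln(119) = 4.779123.
k * ln(n) = 3 * 4.779123 = 14.337369.
-2L = 154.
BIC = 14.337369 + 154 = 168.337369, which rounds to 168.3374.

168.3374


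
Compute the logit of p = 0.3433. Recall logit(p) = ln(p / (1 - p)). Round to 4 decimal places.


The odds are p/(1-p) = 0.3433 / 0.6567 = 0.5228.
logit(p) = ln(0.5228) = -0.6486.

-0.6486


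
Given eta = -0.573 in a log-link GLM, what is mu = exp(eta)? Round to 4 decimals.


The inverse log link gives:
mu = exp(-0.573) = 0.5638.

0.5638


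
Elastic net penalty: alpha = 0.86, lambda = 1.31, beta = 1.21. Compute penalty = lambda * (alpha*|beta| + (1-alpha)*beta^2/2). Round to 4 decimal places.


alpha * |beta| = 0.86 * 1.21 = 1.0406.
(1-alpha) * beta^2/2 = 0.14 * 1.4641/2 = 0.1025.
Total = 1.31 * (1.0406 + 0.1025) = 1.4974.

1.4974


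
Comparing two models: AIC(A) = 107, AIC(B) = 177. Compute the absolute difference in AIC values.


Compute |107 - 177| = 70.
Model A has the smaller AIC.

70


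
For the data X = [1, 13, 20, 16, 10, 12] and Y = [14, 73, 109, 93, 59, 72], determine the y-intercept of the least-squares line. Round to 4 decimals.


The slope is b1 = 5.0728.
Sample means are xbar = 12.0000 and ybar = 70.0000.
Intercept: b0 = 70.0000 - (5.0728)(12.0000) = 9.1262.

9.1262


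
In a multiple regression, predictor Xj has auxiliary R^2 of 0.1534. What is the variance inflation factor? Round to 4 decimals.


VIF = 1 / (1 - 0.1534).
= 1 / 0.8466 = 1.1812.

1.1812


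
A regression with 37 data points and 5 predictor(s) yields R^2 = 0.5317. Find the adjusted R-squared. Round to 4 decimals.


Using the formula:
(1 - 0.5317) = 0.4683.
Multiply by 36/31: 0.4683 * 36 = 16.8588, then 16.8588 / 31 = 0.5438.
Adj R^2 = 1 - 0.5438 = 0.4562.

0.4562


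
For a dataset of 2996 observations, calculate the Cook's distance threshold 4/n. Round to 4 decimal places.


The threshold is 4/n.
4/2996 = 0.0013.

0.0013


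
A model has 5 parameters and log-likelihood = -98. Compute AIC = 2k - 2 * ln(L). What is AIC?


AIC = 2*5 - 2*(-98).
= 10 + 196 = 206.

206


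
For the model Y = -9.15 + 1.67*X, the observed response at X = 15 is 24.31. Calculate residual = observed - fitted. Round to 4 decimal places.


Compute yhat = -9.15 + (1.67)(15) = 15.9000.
Residual = actual - predicted = 24.31 - 15.9000 = 8.4100.

8.4100


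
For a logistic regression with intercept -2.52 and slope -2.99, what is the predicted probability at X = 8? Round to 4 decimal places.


Compute z = -2.52 + (-2.99)(8) = -26.4400.
exp(-z) = 303910777436.5628.
P = 1/(1 + 303910777436.5628) = 0.0000.

0.0000


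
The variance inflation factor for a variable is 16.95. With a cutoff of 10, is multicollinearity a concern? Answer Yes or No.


The threshold is 10.
VIF = 16.95 is >= 10.
Multicollinearity indication: Yes.

Yes


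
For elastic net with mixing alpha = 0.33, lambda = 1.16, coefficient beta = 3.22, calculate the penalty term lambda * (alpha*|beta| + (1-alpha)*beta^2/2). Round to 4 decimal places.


Compute:
L1 = 0.33 * 3.22 = 1.0626.
L2 = 0.67 * 3.22^2 / 2 = 3.4734.
Penalty = 1.16 * (1.0626 + 3.4734) = 5.2618.

5.2618


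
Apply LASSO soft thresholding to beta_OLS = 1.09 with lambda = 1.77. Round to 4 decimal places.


Check: |1.09| = 1.09 vs lambda = 1.77.
Since |beta| <= lambda, the coefficient is set to 0.
Soft-thresholded coefficient = 0.0000.

0.0000


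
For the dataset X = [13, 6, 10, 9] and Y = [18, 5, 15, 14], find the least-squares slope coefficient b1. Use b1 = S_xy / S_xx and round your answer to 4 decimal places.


First compute the means: xbar = 9.5000, ybar = 13.0000.
Then S_xx = sum((xi - xbar)^2) = 25.0000.
S_xy = sum((xi - xbar)(yi - ybar)) = 46.0000.
b1 = S_xy / S_xx = 46.0000 / 25.0000 = 1.8400.

1.8400


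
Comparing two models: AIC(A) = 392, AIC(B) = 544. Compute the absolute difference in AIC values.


Compute |392 - 544| = 152.
Model A has the smaller AIC.

152


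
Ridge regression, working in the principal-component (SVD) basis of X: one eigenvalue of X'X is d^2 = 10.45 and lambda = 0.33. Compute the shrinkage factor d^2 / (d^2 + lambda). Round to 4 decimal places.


Compute the denominator: 10.45 + 0.33 = 10.7800.
Shrinkage factor = 10.45 / 10.7800 = 0.9694.

0.9694


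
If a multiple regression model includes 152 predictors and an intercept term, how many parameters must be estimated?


Total coefficients = number of predictors + 1 (for the intercept).
= 152 + 1 = 153.

153


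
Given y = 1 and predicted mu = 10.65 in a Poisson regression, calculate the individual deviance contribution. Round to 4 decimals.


First: ln(1/10.65) = -2.365560.
Then: 1 * -2.365560 = -2.365560.
y - mu = 1 - 10.65 = -9.65.
D = 2(-2.365560 - -9.65) = 14.568880, which rounds to 14.5689.

14.5689


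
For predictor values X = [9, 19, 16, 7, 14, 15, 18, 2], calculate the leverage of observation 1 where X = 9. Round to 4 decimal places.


n = 8, xbar = 12.5000.
SXX = sum((xi - xbar)^2) = 246.0000.
h = 1/8 + (9 - 12.5000)^2 / 246.0000 = 0.1748.

0.1748


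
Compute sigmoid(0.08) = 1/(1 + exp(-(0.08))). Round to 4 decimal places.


First, exp(-0.0800) = 0.9231.
Then sigma(z) = 1/(1 + 0.9231) = 0.5200.

0.5200


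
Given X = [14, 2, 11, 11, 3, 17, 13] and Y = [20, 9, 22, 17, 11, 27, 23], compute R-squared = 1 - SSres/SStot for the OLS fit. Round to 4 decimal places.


Fit the OLS line: b0 = 7.1732, b1 = 1.1097.
SSres = 23.1566.
SStot = 255.7143.
R^2 = 1 - 23.1566/255.7143 = 0.9094.

0.9094


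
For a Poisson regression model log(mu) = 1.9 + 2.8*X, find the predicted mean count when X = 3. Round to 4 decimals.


Compute eta = 1.9 + 2.8 * 3 = 10.3000.
Apply inverse link: mu = e^10.3000 = 29732.6189.

29732.6189


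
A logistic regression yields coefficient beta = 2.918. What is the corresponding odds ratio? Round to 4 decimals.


Odds ratio = exp(beta) = exp(2.918).
= 18.5042.

18.5042


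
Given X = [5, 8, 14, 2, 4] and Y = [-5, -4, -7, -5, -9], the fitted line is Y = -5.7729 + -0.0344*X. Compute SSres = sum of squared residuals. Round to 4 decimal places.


For each point, residual = actual - predicted.
Residuals: [0.9449, 2.0481, -0.7455, 0.8417, -3.0895].
Sum of squared residuals = 15.8968.

15.8968


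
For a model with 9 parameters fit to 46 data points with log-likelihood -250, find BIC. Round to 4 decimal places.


Compute k*ln(n) = 9*ln(46) = 9*3.828641 = 34.457769.
Then -2*loglik = 500.
BIC = 34.457769 + 500 = 534.457769, which rounds to 534.4578.

534.4578


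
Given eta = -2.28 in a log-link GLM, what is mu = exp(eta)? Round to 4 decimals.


mu = exp(eta) = exp(-2.28).
= 0.1023.

0.1023


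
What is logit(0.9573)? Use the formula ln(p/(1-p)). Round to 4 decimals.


Compute the odds: 0.9573/0.0427 = 22.4192.
Take the natural log: ln(22.4192) = 3.1099.

3.1099


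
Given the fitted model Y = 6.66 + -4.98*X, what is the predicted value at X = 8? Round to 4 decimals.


Substitute X = 8 into the equation:
Y = 6.66 + -4.98 * 8 = 6.66 + -39.8400 = -33.1800.

-33.1800


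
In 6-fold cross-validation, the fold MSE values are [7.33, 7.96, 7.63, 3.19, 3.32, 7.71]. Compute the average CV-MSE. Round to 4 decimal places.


Add all fold MSEs: 37.1400.
Divide by k = 6: 37.1400/6 = 6.1900.

6.1900


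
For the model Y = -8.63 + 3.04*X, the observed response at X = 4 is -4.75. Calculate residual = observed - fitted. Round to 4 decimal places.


Predicted = -8.63 + 3.04 * 4 = 3.5300.
Residual = -4.75 - 3.5300 = -8.2800.

-8.2800


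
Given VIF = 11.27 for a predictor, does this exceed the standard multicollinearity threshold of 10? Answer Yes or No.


Compare VIF = 11.27 to the threshold of 10.
11.27 >= 10, so the answer is Yes.

Yes


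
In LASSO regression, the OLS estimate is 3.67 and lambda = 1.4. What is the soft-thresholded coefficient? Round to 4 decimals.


Absolute value: |3.67| = 3.67.
Compare to lambda = 1.4.
Since |beta| > lambda, coefficient = sign(beta)*(|beta| - lambda) = 2.2700.

2.2700


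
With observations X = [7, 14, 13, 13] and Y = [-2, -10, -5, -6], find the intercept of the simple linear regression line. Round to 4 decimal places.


The slope is b1 = -0.8699.
Sample means are xbar = 11.7500 and ybar = -5.7500.
Intercept: b0 = -5.7500 - (-0.8699)(11.7500) = 4.4715.

4.4715


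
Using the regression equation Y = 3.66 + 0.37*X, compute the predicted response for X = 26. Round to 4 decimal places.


Plug X = 26 into Y = 3.66 + 0.37*X:
Y = 3.66 + 9.6200 = 13.2800.

13.2800


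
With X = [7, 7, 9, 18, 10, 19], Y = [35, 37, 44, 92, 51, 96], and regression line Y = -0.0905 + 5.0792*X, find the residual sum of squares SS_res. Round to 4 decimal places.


Predicted values from Y = -0.0905 + 5.0792*X.
Residuals: [-0.4639, 1.5361, -1.6223, 0.6649, 0.2985, -0.4143].
SSres = 5.9095.

5.9095


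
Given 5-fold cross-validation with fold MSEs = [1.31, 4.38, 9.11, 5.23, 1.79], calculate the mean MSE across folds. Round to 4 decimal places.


Total MSE across folds = 21.8200.
CV-MSE = 21.8200/5 = 4.3640.

4.3640


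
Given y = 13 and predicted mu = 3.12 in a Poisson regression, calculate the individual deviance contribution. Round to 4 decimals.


Compute y*ln(y/mu) = 13*ln(13/3.12) = 13*1.427116 = 18.552508.
y - mu = 9.88.
D = 2*(18.552508 - (9.88)) = 17.345016, which rounds to 17.3450.

17.3450


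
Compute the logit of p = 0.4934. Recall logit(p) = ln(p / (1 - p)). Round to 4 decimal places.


Compute the odds: 0.4934/0.5066 = 0.9739.
Take the natural log: ln(0.9739) = -0.0264.

-0.0264


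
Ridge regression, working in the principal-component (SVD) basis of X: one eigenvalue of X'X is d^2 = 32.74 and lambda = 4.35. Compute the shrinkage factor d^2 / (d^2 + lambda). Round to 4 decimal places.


d^2 + lambda = 32.74 + 4.35 = 37.0900.
Shrinkage factor = 32.74/37.0900 = 0.8827.

0.8827


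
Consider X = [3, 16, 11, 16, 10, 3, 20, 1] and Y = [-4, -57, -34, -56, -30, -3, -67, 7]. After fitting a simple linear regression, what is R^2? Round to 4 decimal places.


After computing the OLS fit (b0=9.1591, b1=-3.9659):
SSres = 25.5909, SStot = 5562.0000.
R^2 = 1 - 25.5909/5562.0000 = 0.9954.

0.9954


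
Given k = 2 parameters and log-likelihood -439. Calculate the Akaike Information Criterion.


Compute:
2k = 2*2 = 4.
-2*loglik = -2*(-439) = 878.
AIC = 4 + 878 = 882.

882


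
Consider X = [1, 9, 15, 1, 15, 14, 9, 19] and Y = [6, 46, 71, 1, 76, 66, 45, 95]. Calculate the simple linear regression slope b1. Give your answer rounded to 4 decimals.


First compute the means: xbar = 10.3750, ybar = 50.7500.
Then S_xx = sum((xi - xbar)^2) = 309.8750.
S_xy = sum((xi - xbar)(yi - ybar)) = 1547.7500.
b1 = S_xy / S_xx = 1547.7500 / 309.8750 = 4.9948.

4.9948


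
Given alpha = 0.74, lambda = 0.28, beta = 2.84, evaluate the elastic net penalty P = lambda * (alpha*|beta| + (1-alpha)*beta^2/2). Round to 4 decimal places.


L1 component = 0.74 * |2.84| = 2.1016.
L2 component = 0.26 * 2.84^2 / 2 = 1.0485.
Penalty = 0.28 * (2.1016 + 1.0485) = 0.28 * 3.1501 = 0.8820.

0.8820


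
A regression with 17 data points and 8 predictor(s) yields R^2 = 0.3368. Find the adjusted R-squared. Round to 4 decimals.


Plug in: Adj R^2 = 1 - (1 - 0.3368) * 16/8.
= 1 - 0.6632 * 16/8
= 1 - 10.6112 / 8
= 1 - 1.3264 = -0.3264.

-0.3264


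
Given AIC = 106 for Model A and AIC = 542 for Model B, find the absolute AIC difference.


Compute |106 - 542| = 436.
Model A has the smaller AIC.

436


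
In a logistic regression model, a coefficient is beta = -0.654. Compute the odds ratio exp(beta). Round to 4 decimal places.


exp(-0.654) = 0.5200.
So the odds ratio is 0.5200.

0.5200


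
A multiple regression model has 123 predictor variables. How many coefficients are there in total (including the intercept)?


Total coefficients = number of predictors + 1 (for the intercept).
= 123 + 1 = 124.

124


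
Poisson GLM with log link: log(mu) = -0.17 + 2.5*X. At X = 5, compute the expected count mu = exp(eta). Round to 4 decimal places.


eta = -0.17 + 2.5 * 5 = 12.3300.
mu = exp(12.3300) = 226386.7276.

226386.7276


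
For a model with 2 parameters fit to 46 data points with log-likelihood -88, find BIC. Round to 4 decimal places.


k * ln(n) = 2 * ln(46) = 2 * 3.828641 = 7.657282.
-2 * loglik = -2 * (-88) = 176.
BIC = 7.657282 + 176 = 183.657282, which rounds to 183.6573.

183.6573


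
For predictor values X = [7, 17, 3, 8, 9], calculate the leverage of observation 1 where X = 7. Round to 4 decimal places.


Mean of X: xbar = 8.8000.
SXX = 104.8000.
For X = 7: h = 1/5 + (7 - 8.8000)^2/104.8000 = 0.2309.

0.2309


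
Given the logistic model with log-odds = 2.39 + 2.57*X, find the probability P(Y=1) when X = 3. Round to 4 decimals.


Compute z = 2.39 + (2.57)(3) = 10.1000.
exp(-z) = 0.0000.
P = 1/(1 + 0.0000) = 1.0000.

1.0000


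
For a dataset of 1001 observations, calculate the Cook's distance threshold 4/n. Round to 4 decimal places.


The threshold is 4/n.
4/1001 = 0.0040.

0.0040


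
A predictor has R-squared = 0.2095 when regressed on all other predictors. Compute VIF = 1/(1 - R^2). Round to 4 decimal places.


Using VIF = 1/(1 - R^2_j):
1 - 0.2095 = 0.7905.
VIF = 1.2650.

1.2650


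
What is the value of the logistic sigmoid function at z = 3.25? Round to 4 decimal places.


First, exp(-3.2500) = 0.0388.
Then sigma(z) = 1/(1 + 0.0388) = 0.9627.

0.9627


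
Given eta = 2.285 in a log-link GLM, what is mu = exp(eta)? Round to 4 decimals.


mu = exp(eta) = exp(2.285).
= 9.8257.

9.8257


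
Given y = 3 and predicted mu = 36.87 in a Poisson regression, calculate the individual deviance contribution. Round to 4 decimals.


Compute y*ln(y/mu) = 3*ln(3/36.87) = 3*-2.508786 = -7.526358.
y - mu = -33.87.
D = 2*(-7.526358 - (-33.87)) = 52.687284, which rounds to 52.6873.

52.6873


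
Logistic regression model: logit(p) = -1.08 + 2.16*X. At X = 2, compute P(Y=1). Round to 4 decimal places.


z = -1.08 + 2.16 * 2 = 3.2400.
Sigmoid: P = 1 / (1 + exp(-3.2400)) = 0.9623.

0.9623


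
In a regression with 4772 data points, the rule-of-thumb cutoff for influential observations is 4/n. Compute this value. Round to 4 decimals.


Cook's distance cutoff = 4/n = 4/4772.
= 0.0008.

0.0008


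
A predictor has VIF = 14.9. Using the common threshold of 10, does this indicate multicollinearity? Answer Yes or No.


Check: VIF = 14.9 vs threshold = 10.
Since 14.9 >= 10, the answer is Yes.

Yes


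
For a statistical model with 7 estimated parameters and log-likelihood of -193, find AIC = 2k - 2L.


AIC = 2k - 2*loglik = 2(7) - 2(-193).
= 14 + 386 = 400.

400


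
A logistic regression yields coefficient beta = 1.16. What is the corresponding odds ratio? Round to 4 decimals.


The odds ratio is computed as:
OR = e^(1.16) = 3.1899.

3.1899


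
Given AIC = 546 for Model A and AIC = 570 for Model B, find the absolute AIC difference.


Absolute difference = |546 - 570| = 24.
The model with lower AIC (A) is preferred.

24


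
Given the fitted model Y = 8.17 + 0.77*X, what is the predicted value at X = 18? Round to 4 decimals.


Predicted value:
Y = 8.17 + (0.77)(18) = 8.17 + 13.8600 = 22.0300.

22.0300


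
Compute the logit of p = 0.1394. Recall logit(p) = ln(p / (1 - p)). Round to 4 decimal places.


1 - p = 0.8606.
p/(1-p) = 0.1620.
logit = ln(0.1620) = -1.8203.

-1.8203


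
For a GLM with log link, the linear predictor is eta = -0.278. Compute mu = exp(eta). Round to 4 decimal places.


The inverse log link gives:
mu = exp(-0.278) = 0.7573.

0.7573


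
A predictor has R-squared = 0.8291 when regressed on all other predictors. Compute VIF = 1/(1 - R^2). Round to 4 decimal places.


Denominator: 1 - 0.8291 = 0.1709.
VIF = 1 / 0.1709 = 5.8514.

5.8514


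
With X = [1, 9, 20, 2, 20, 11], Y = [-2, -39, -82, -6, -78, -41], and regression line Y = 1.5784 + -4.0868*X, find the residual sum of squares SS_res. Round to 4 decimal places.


Compute predicted values, then residuals = yi - yhat_i.
Residuals: [0.5084, -3.7972, -1.8424, 0.5952, 2.1576, 2.3764].
SSres = sum(residual^2) = 28.7284.

28.7284


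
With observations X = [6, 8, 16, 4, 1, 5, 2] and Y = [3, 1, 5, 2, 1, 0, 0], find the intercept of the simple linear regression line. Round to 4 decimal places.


The slope is b1 = 0.2867.
Sample means are xbar = 6.0000 and ybar = 1.7143.
Intercept: b0 = 1.7143 - (0.2867)(6.0000) = -0.0057.

-0.0057


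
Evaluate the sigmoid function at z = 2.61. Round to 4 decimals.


exp(-2.6100) = 0.0735.
1 + exp(-z) = 1.0735.
sigmoid = 1/1.0735 = 0.9315.

0.9315


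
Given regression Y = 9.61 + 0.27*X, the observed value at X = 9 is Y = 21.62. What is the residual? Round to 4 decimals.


Predicted = 9.61 + 0.27 * 9 = 12.0400.
Residual = 21.62 - 12.0400 = 9.5800.

9.5800


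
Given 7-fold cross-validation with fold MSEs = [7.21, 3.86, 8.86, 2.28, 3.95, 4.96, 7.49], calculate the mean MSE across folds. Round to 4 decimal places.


Add all fold MSEs: 38.6100.
Divide by k = 7: 38.6100/7 = 5.5157.

5.5157


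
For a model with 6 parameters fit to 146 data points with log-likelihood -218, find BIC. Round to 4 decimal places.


k * ln(n) = 6 * ln(146) = 6 * 4.983607 = 29.901642.
-2 * loglik = -2 * (-218) = 436.
BIC = 29.901642 + 436 = 465.901642, which rounds to 465.9016.

465.9016


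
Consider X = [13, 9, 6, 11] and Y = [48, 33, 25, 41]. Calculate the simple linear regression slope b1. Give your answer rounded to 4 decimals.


Calculate xbar = 9.7500, ybar = 36.7500.
S_xx = 26.7500, S_xy = 88.7500.
Using b1 = S_xy / S_xx = 88.7500 / 26.7500, we get b1 = 3.3178.

3.3178


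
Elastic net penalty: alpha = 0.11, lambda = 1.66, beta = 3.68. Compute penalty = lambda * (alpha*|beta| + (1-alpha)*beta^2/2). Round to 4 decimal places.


L1 component = 0.11 * |3.68| = 0.4048.
L2 component = 0.89 * 3.68^2 / 2 = 6.0264.
Penalty = 1.66 * (0.4048 + 6.0264) = 1.66 * 6.4312 = 10.6757.

10.6757


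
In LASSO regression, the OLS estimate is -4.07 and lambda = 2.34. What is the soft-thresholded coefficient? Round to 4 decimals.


|beta_OLS| = 4.07.
lambda = 2.34.
Since |beta| > lambda, coefficient = sign(beta)*(|beta| - lambda) = -1.7300.
Result = -1.7300.

-1.7300


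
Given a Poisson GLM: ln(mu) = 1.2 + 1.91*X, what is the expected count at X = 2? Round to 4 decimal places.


Compute eta = 1.2 + 1.91 * 2 = 5.0200.
Apply inverse link: mu = e^5.0200 = 151.4113.

151.4113


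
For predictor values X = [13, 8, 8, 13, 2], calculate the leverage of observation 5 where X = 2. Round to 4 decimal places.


Mean of X: xbar = 8.8000.
SXX = 82.8000.
For X = 2: h = 1/5 + (2 - 8.8000)^2/82.8000 = 0.7585.

0.7585


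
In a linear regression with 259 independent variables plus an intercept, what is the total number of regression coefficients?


Including the intercept, the model has 259 predictor coefficients + 1 intercept.
Total = 260.

260


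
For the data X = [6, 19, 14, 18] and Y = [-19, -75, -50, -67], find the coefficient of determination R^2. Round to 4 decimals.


After computing the OLS fit (b0=6.8687, b1=-4.1838):
SSres = 11.2124, SStot = 1844.7500.
R^2 = 1 - 11.2124/1844.7500 = 0.9939.

0.9939


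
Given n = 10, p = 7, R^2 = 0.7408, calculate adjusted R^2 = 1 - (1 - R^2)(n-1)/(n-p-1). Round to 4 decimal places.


Plug in: Adj R^2 = 1 - (1 - 0.7408) * 9/2.
= 1 - 0.2592 * 9/2
= 1 - 2.3328 / 2
= 1 - 1.1664 = -0.1664.

-0.1664


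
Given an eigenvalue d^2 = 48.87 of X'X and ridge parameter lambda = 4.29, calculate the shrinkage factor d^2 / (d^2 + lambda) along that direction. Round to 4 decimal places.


d^2 + lambda = 48.87 + 4.29 = 53.1600.
Shrinkage factor = 48.87/53.1600 = 0.9193.

0.9193


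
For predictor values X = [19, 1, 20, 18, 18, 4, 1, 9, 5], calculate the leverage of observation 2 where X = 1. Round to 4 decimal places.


n = 9, xbar = 10.5556.
SXX = sum((xi - xbar)^2) = 530.2222.
h = 1/9 + (1 - 10.5556)^2 / 530.2222 = 0.2833.

0.2833


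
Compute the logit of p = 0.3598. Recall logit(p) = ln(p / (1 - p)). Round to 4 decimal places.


The odds are p/(1-p) = 0.3598 / 0.6402 = 0.5620.
logit(p) = ln(0.5620) = -0.5762.

-0.5762


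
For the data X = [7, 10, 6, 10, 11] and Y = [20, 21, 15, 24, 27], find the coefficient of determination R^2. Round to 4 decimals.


After computing the OLS fit (b0=4.8298, b1=1.8830):
SSres = 14.5426, SStot = 81.2000.
R^2 = 1 - 14.5426/81.2000 = 0.8209.

0.8209


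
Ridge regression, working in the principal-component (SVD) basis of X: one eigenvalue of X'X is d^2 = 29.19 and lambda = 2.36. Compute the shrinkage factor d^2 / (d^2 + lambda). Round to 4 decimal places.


d^2 + lambda = 29.19 + 2.36 = 31.5500.
Shrinkage factor = 29.19/31.5500 = 0.9252.

0.9252


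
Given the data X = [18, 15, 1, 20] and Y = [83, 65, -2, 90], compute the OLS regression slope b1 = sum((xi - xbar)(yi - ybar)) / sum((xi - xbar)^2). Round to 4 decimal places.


First compute the means: xbar = 13.5000, ybar = 59.0000.
Then S_xx = sum((xi - xbar)^2) = 221.0000.
S_xy = sum((xi - xbar)(yi - ybar)) = 1081.0000.
b1 = S_xy / S_xx = 1081.0000 / 221.0000 = 4.8914.

4.8914


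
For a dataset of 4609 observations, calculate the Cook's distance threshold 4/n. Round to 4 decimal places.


Using the rule of thumb:
Threshold = 4 / 4609 = 0.0009.

0.0009


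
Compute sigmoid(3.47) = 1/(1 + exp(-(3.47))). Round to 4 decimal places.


Compute exp(-3.4700) = 0.0311.
Sigmoid = 1 / (1 + 0.0311) = 1 / 1.0311 = 0.9698.

0.9698


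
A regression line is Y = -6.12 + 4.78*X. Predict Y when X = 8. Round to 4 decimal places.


Plug X = 8 into Y = -6.12 + 4.78*X:
Y = -6.12 + 38.2400 = 32.1200.

32.1200


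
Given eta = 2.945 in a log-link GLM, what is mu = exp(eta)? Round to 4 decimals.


mu = exp(eta) = exp(2.945).
= 19.0107.

19.0107


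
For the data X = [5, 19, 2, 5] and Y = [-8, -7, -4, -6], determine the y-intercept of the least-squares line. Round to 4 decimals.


Compute b1 = -0.0987 from the OLS formula.
With xbar = 7.7500 and ybar = -6.2500, the intercept is:
b0 = -6.2500 - -0.0987 * 7.7500 = -5.4850.

-5.4850


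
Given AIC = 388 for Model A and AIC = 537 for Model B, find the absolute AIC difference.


Absolute difference = |388 - 537| = 149.
The model with lower AIC (A) is preferred.

149


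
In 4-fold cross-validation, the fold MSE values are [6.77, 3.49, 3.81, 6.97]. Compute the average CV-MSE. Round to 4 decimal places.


Total MSE across folds = 21.0400.
CV-MSE = 21.0400/4 = 5.2600.

5.2600


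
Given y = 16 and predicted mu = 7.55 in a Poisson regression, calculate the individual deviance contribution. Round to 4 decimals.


First: ln(16/7.55) = 0.751041.
Then: 16 * 0.751041 = 12.016656.
y - mu = 16 - 7.55 = 8.45.
D = 2(12.016656 - 8.45) = 7.133312, which rounds to 7.1333.

7.1333


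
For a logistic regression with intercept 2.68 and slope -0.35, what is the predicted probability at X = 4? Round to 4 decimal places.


Linear predictor: z = 2.68 + -0.35 * 4 = 1.2800.
P = 1/(1 + exp(-1.2800)) = 1/(1 + 0.2780) = 0.7824.

0.7824


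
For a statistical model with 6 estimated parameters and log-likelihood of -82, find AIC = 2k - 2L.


AIC = 2k - 2*loglik = 2(6) - 2(-82).
= 12 + 164 = 176.

176


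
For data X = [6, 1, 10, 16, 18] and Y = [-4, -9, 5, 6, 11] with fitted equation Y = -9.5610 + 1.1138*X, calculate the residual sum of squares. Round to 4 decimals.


Compute predicted values, then residuals = yi - yhat_i.
Residuals: [-1.1218, -0.5528, 3.4230, -2.2598, 0.5126].
SSres = sum(residual^2) = 18.6504.

18.6504


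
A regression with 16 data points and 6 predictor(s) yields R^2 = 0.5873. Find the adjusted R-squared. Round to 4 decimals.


Plug in: Adj R^2 = 1 - (1 - 0.5873) * 15/9.
= 1 - 0.4127 * 15/9
= 1 - 6.1905 / 9
= 1 - 0.6878 = 0.3122.

0.3122


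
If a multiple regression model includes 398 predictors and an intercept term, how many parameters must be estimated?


Each predictor gets one coefficient, plus one intercept.
Total parameters = 398 + 1 = 399.

399


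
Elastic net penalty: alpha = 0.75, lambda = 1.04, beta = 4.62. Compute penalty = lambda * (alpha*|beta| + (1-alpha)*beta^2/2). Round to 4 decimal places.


alpha * |beta| = 0.75 * 4.62 = 3.4650.
(1-alpha) * beta^2/2 = 0.25 * 21.3444/2 = 2.6681.
Total = 1.04 * (3.4650 + 2.6681) = 6.3784.

6.3784


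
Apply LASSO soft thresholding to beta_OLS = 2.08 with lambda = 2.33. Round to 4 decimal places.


|beta_OLS| = 2.08.
lambda = 2.33.
Since |beta| <= lambda, the coefficient is set to 0.
Result = 0.0000.

0.0000


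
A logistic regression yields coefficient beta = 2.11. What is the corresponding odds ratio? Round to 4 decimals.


The odds ratio is computed as:
OR = e^(2.11) = 8.2482.

8.2482


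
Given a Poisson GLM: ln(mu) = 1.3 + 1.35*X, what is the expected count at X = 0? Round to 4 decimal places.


eta = 1.3 + 1.35 * 0 = 1.3000.
mu = exp(1.3000) = 3.6693.

3.6693


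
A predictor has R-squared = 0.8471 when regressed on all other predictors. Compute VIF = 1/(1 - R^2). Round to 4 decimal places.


VIF = 1 / (1 - 0.8471).
= 1 / 0.1529 = 6.5402.

6.5402


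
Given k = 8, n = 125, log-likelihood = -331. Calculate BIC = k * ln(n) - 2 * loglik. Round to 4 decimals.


k * ln(n) = 8 * ln(125) = 8 * 4.828314 = 38.626512.
-2 * loglik = -2 * (-331) = 662.
BIC = 38.626512 + 662 = 700.626512, which rounds to 700.6265.

700.6265


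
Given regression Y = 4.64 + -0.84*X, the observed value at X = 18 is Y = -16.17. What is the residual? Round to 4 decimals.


Compute yhat = 4.64 + (-0.84)(18) = -10.4800.
Residual = actual - predicted = -16.17 - -10.4800 = -5.6900.

-5.6900


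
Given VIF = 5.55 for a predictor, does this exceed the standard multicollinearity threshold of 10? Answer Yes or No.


The threshold is 10.
VIF = 5.55 is < 10.
Multicollinearity indication: No.

No


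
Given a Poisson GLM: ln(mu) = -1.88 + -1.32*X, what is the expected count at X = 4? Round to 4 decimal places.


Linear predictor: eta = -1.88 + (-1.32)(4) = -7.1600.
Expected count: mu = exp(-7.1600) = 0.0008.

0.0008


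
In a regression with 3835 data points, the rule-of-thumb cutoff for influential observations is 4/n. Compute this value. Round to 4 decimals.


The threshold is 4/n.
4/3835 = 0.0010.

0.0010


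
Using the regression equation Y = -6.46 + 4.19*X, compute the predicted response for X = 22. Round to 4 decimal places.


Predicted value:
Y = -6.46 + (4.19)(22) = -6.46 + 92.1800 = 85.7200.

85.7200


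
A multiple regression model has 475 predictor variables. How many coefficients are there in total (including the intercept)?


Each predictor gets one coefficient, plus one intercept.
Total parameters = 475 + 1 = 476.

476


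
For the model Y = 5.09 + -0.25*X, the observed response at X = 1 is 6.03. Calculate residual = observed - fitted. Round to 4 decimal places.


Predicted = 5.09 + -0.25 * 1 = 4.8400.
Residual = 6.03 - 4.8400 = 1.1900.

1.1900


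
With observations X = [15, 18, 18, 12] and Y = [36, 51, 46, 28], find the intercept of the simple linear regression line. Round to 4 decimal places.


Compute b1 = 3.4848 from the OLS formula.
With xbar = 15.7500 and ybar = 40.2500, the intercept is:
b0 = 40.2500 - 3.4848 * 15.7500 = -14.6364.

-14.6364


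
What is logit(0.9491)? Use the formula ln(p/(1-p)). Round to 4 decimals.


1 - p = 0.0509.
p/(1-p) = 18.6464.
logit = ln(18.6464) = 2.9257.

2.9257


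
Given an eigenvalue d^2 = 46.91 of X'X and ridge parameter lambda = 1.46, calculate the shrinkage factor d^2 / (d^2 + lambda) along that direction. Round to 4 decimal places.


Compute the denominator: 46.91 + 1.46 = 48.3700.
Shrinkage factor = 46.91 / 48.3700 = 0.9698.

0.9698


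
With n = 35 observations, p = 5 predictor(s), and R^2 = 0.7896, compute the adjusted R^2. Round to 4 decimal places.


Using the formula:
(1 - 0.7896) = 0.2104.
Multiply by 34/29: 0.2104 * 34 = 7.1536, then 7.1536 / 29 = 0.2467.
Adj R^2 = 1 - 0.2467 = 0.7533.

0.7533
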